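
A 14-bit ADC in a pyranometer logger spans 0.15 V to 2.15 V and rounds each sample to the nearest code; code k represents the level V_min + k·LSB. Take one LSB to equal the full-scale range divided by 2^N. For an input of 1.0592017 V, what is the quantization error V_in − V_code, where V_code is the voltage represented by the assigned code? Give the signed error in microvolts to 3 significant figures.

+22.0 µV

Range = 2.15 − (0.15) = 2 V. LSB = 2 V / 2^14 ≈ 122.1 µV.
(1.0592017 − (0.15)) / LSB = 0.9092017 × 16384/2 = 7448.1803. Nearest integer: k = 7448.
V_code = 0.15 + (7448/16384) × 2 = 1.0591796875 V.
Error = V_in − V_code = 1.0592017 − (1.0591796875) = +22.0 µV.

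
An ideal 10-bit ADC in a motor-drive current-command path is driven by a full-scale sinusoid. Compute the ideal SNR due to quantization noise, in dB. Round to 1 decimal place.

SNR = 6.02·10 + 1.76 = 61.96 dB.

62.0 dB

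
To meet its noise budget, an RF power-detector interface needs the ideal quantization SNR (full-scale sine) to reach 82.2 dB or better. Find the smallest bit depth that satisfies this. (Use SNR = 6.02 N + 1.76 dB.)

Solving 6.02 N ≥ 82.2 − 1.76: N ≥ 13.362. Round up → N = 14.

14 bits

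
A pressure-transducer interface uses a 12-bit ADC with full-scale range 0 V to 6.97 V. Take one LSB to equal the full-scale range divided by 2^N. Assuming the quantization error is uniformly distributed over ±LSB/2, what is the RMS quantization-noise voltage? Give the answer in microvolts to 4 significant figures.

491.2 µV

Full-scale range = 6.97 V.
LSB = 6.97 V ÷ 2^12 = 6.97/4096 V = 1.70166 mV.
RMS of a uniform error over width LSB is LSB/√12 = 491.2 µV.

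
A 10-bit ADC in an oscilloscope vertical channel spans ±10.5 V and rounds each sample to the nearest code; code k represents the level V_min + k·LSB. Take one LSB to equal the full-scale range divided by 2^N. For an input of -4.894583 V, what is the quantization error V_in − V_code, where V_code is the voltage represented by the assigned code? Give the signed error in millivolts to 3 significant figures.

Span: 10.5 V − (-10.5 V) = 21 V. LSB = 21 V / 2^10 ≈ 20.51 mV.
(V_in − V_min)/LSB = (-4.894583 − (-10.5)) × 1024/21 = 273.3308 → nearest code k = 273.
V_code = -10.5 + (273/1024) × 21 = -4.901367188 V.
e = -4.894583 − (-4.901367188) = +6.78 mV.

+6.78 mV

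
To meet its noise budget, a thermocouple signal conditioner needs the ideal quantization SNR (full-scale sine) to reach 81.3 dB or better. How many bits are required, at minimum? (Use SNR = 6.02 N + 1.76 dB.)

6.02 N + 1.76 ≥ 81.3 gives N ≥ 13.213, so the minimum integer is 14.

14 bits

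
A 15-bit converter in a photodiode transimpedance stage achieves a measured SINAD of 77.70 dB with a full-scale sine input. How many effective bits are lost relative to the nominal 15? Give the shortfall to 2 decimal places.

Effective bits = (77.70 − 1.76)/6.02 = 12.6146.
Lost resolution: 15 − 12.6146 = 2.3854 bits.

2.39 bits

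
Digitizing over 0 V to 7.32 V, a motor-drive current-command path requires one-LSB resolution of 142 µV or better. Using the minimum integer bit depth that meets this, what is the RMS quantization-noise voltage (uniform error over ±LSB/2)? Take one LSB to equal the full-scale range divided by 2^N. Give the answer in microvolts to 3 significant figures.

Span = 7.32 V.
Need 2^N ≥ 7.32 V / 142 µV = 51550 → N_min = 16.
One LSB is 7.32 V / 65536 = 111.69 µV.
RMS noise = LSB/√12 = 32.2 µV.

32.2 µV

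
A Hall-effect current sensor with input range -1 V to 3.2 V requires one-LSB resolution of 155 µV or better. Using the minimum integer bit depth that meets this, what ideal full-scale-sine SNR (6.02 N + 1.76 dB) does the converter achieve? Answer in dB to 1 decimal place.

92.1 dB

Span: 3.2 V − (-1 V) = 4.2 V.
Need 2^N ≥ 4.2 V / 155 µV = 27100 → N_min = 15.
Ideal SNR at N = 15: 6.02·15 + 1.76 = 92.1 dB.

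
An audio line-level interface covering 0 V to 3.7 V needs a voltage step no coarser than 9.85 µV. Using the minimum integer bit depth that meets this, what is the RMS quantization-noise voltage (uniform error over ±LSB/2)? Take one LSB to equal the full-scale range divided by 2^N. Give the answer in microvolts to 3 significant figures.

Span = 3.7 V.
3.7 V / 9.85 µV = 375600. Since 2^18 = 262144 and 2^19 = 524288, N = 19.
One LSB is 3.7 V / 524288 = 7.0572 µV.
V_rms = LSB/√12 = 2.04 µV.

2.04 µV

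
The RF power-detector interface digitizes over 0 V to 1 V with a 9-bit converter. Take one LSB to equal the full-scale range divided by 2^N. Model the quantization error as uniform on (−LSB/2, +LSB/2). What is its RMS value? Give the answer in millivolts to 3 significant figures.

0.564 mV

Span = 1 V.
One LSB is 1 V / 512 = 1.9531 mV.
RMS of a uniform error over width LSB is LSB/√12 = 0.564 mV.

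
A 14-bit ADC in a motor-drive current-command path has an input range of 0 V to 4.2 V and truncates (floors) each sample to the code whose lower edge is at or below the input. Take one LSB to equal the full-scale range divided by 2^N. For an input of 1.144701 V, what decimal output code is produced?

Full-scale range = 4.2 V. LSB = 4.2 V / 2^14 ≈ 256.3 µV.
V_in − V_min = 1.144701 − (0) = 1.144701 V.
Divide by LSB: 1.144701 × 16384/4.2 = 4465.4241.
Truncating gives code 4465.

4465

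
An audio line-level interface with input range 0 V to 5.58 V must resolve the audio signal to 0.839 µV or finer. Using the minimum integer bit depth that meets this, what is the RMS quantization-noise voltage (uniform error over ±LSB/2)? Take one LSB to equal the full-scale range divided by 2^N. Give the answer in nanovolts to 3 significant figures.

192 nV

V_FS = 5.58 V.
Levels needed ≥ 5.58/0.839 µV = 6.651e6. 2^23 = 8388608 suffices, so N_min = 23.
One LSB is 5.58 V / 8388608 = 0.66519 µV.
V_rms = LSB/√12 = 192 nV.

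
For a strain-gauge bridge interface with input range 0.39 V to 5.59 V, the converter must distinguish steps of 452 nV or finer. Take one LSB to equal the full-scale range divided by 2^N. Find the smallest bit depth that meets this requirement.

Span: 5.59 V − (0.39 V) = 5.2 V.
Levels needed ≥ 5.2/452 nV = 1.150e7. 2^24 = 16777216 suffices, so N_min = 24.

24 bits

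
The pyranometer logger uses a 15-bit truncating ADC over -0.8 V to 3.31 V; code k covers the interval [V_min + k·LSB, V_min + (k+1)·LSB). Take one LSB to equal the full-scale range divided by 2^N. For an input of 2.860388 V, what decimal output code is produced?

29183

Span: 3.31 V − (-0.8 V) = 4.11 V. LSB = 4.11 V / 2^15 ≈ 125.4 µV.
V_in − V_min = 2.860388 − (-0.8) = 3.660388 V.
Divide by LSB: 3.660388 × 32768/4.11 = 29183.3562.
Truncating gives code 29183.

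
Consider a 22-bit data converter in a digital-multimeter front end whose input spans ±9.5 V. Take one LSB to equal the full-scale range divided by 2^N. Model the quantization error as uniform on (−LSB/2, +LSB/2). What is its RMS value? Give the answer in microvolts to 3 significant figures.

The full-scale span is 9.5 − (-9.5) = 19 V.
LSB = 19 V ÷ 2^22 = 19/4194304 V = 4.5300 µV.
For a uniform distribution on [−LSB/2, +LSB/2], V_rms = LSB/√12 = 4.5300 µV/3.4641 = 1.31 µV.

1.31 µV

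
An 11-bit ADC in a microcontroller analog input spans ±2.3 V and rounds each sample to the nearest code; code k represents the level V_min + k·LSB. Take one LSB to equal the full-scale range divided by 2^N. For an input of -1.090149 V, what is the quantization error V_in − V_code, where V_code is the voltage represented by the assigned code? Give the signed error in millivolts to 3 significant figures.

Full-scale range = 2.3 V − (-2.3 V) = 4.6 V. LSB = 4.6 V / 2^11 ≈ 2.246 mV.
(-1.090149 − (-2.3)) / LSB = 1.209851 × 2048/4.6 = 538.6467. Nearest integer: k = 539.
V_code = -2.3 + (539/2048) × 4.6 = -1.089355469 V.
V_in − V_code = -1.090149 − (-1.089355469) = −0.794 mV.

−0.794 mV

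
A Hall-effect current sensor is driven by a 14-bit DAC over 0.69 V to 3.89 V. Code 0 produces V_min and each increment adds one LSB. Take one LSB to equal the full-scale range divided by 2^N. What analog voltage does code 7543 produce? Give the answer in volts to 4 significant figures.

Full-scale range = 3.89 V − (0.69 V) = 3.2 V. LSB = 3.2 V / 2^14.
V_out = 0.69 + 7543 × (3.2/16384) V
      = 0.69 V + 1.47324 V = 2.16324 V.

2.163 V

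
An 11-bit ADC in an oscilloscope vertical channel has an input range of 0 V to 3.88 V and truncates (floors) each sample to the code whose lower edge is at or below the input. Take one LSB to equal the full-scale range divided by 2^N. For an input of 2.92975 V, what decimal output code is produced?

1546

Span = 3.88 V. LSB = 3.88 V / 2^11 ≈ 1.895 mV.
code = ⌊(V_in − V_min)/LSB⌋ = ⌊(V_in − V_min) × 2^11 / range⌋
     = ⌊(2.92975 − (0)) × 2048 / 3.88⌋ = ⌊2.92975 × 2048/3.88⌋
     = ⌊1546.425⌋ = 1546.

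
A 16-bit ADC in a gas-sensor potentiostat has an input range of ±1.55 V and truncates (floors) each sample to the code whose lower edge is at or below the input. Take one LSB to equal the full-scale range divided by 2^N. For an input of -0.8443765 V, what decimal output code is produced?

Span: 1.55 V − (-1.55 V) = 3.1 V. LSB = 3.1 V / 2^16 ≈ 47.30 µV.
V_in − V_min = -0.8443765 − (-1.55) = 0.7056235 V.
Divide by LSB: 0.7056235 × 65536/3.1 = 14917.3360.
Truncating gives code 14917.

14917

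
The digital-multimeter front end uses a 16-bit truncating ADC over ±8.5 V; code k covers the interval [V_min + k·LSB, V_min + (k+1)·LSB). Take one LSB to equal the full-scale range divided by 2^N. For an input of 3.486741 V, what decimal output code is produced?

The full-scale span is 8.5 − (-8.5) = 17 V. LSB = 17 V / 2^16 ≈ 259.4 µV.
V_in − V_min = 3.486741 − (-8.5) = 11.986741 V.
Divide by LSB: 11.986741 × 65536/17 = 46209.5917.
Truncating gives code 46209.

46209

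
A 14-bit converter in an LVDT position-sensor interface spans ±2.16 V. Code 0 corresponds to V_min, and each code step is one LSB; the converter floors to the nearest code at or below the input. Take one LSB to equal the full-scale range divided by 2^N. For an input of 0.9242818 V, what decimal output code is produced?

11697

Full-scale range = 2.16 V − (-2.16 V) = 4.32 V. LSB = 4.32 V / 2^14 ≈ 263.7 µV.
code = ⌊(V_in − V_min)/LSB⌋ = ⌊(V_in − V_min) × 2^14 / range⌋
     = ⌊(0.9242818 − (-2.16)) × 16384 / 4.32⌋ = ⌊3.0842818 × 16384/4.32⌋
     = ⌊11697.424⌋ = 11697.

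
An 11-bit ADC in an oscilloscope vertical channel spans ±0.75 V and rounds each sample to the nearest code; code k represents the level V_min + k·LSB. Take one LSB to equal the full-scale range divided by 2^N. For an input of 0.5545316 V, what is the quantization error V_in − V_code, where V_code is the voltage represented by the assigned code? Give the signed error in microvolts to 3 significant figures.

+88.2 µV

Full-scale range = 0.75 V − (-0.75 V) = 1.5 V. LSB = 1.5 V / 2^11 ≈ 0.7324 mV.
(0.5545316 − (-0.75)) / LSB = 1.3045316 × 2048/1.5 = 1781.1205. Nearest integer: k = 1781.
V_code = V_min + k × range/2^11 = -0.75 + 1781 × 1.5/2048 = 0.5544433594 V.
V_in − V_code = 0.5545316 − (0.5544433594) = +88.2 µV.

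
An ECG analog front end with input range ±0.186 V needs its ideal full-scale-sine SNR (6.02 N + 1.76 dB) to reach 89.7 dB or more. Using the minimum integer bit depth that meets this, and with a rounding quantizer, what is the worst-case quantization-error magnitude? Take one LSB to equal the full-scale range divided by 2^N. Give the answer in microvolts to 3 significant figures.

5.68 µV

Range = 0.186 − (-0.186) = 0.372 V.
6.02 N + 1.76 ≥ 89.7 gives N ≥ 14.608, so the minimum integer is 15.
Step size = 0.372/32768 V = 11.353 µV.
Half an LSB is 5.68 µV.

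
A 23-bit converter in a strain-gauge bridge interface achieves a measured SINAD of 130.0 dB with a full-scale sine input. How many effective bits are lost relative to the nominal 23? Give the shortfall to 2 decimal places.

1.70 bits

ENOB = (SINAD − 1.76)/6.02 = (130.0 − 1.76)/6.02 = 21.3023 bits.
Lost resolution: 23 − 21.3023 = 1.6977 bits.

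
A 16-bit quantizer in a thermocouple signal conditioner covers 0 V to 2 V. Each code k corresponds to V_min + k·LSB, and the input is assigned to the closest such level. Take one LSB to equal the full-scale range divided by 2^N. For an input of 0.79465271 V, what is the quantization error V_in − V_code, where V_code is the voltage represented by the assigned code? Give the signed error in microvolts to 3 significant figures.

+5.49 µV

Range is 2 V. LSB = 2 V / 2^16 ≈ 30.52 µV.
Position in LSBs: (0.79465271 − (0)) × 65536/2 = 26039.1800; rounding gives k = 26039.
V_code = 0 + (26039/65536) × 2 = 0.79464721680 V.
e = 0.79465271 − (0.79464721680) = +5.49 µV.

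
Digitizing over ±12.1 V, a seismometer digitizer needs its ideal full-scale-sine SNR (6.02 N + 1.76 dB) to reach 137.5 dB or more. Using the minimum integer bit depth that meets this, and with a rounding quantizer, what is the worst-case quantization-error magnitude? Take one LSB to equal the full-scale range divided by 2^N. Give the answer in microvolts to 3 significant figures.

Span: 12.1 V − (-12.1 V) = 24.2 V.
Solving 6.02 N ≥ 137.5 − 1.76: N ≥ 22.548. Round up → N = 23.
Step size = 24.2/8388608 V = 2.8849 µV.
Max error for round-to-nearest is LSB/2 = 1.44 µV.

1.44 µV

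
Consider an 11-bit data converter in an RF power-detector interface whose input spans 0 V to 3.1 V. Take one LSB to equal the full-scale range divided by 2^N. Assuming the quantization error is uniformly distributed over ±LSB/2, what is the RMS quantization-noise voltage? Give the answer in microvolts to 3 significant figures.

437 µV

V_FS = 3.1 V.
One LSB is 3.1 V / 2048 = 1.5137 mV.
For a uniform distribution on [−LSB/2, +LSB/2], V_rms = LSB/√12 = 1.5137 mV/3.4641 = 437 µV.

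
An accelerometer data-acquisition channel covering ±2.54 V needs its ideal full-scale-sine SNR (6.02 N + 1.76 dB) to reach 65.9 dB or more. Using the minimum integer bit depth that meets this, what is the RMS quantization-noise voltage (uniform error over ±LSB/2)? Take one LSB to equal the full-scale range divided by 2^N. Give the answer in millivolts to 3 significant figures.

The full-scale span is 2.54 − (-2.54) = 5.08 V.
6.02 N + 1.76 ≥ 65.9 gives N ≥ 10.654, so the minimum integer is 11.
Step size = 5.08/2048 V = 2.4805 mV.
σ_q = LSB/√12 = 2.4805 mV/3.4641 = 0.716 mV.

0.716 mV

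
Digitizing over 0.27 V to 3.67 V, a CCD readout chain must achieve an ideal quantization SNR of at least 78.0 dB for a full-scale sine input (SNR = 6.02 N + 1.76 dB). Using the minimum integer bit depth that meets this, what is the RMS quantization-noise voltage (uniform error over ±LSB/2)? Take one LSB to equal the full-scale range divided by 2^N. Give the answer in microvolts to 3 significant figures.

120 µV

Full-scale range = 3.67 V − (0.27 V) = 3.4 V.
Solving 6.02 N ≥ 78.0 − 1.76: N ≥ 12.664. Round up → N = 13.
One LSB is 3.4 V / 8192 = 415.04 µV.
RMS noise = LSB/√12 = 120 µV.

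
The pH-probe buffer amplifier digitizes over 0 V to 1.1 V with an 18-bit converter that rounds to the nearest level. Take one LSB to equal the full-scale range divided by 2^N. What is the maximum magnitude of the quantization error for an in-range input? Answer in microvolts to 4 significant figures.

Range is 1.1 V.
LSB = 1.1 V / 2^18 = 4.19617 µV.
A rounding quantizer has |error| ≤ LSB/2 = 2.098 µV.

2.098 µV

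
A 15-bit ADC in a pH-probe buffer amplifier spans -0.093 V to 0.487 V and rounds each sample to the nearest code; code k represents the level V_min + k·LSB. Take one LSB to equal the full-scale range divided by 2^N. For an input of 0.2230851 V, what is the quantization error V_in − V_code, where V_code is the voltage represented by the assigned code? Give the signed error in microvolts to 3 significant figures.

Range = 0.487 − (-0.093) = 0.58 V. LSB = 0.58 V / 2^15 ≈ 17.70 µV.
Position in LSBs: (0.2230851 − (-0.093)) × 32768/0.58 = 17857.7182; rounding gives k = 17858.
Reconstructed level: -0.093 + 17858 × 0.58/32768 V = 0.22309008789 V.
e = 0.2230851 − (0.22309008789) = −4.99 µV.

−4.99 µV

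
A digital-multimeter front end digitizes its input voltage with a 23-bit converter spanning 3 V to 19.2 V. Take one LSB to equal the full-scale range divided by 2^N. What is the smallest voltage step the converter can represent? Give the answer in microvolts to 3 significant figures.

1.93 µV

Full-scale range = 19.2 V − (3 V) = 16.2 V.
Number of codes = 2^23 = 8388608.
Step size = 16.2/8388608 V = 1.93 µV.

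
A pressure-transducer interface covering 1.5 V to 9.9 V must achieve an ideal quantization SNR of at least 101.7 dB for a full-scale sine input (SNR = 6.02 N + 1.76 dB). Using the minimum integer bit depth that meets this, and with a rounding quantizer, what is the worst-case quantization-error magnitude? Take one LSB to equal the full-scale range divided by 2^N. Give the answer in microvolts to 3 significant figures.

32.0 µV

Span: 9.9 V − (1.5 V) = 8.4 V.
Required N = ⌈(101.7 − 1.76)/6.02⌉ = ⌈16.601⌉ = 17.
Step size = 8.4/131072 V = 64.087 µV.
Max error for round-to-nearest is LSB/2 = 32.0 µV.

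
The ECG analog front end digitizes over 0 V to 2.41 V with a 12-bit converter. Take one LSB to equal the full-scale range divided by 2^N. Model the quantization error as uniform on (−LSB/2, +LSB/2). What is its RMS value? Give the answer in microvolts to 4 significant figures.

Full-scale range = 2.41 V.
LSB = 2.41 V ÷ 2^12 = 2.41/4096 V = 0.588379 mV.
σ_q = LSB/√12 = 0.588379 mV/3.4641 = 169.9 µV.

169.9 µV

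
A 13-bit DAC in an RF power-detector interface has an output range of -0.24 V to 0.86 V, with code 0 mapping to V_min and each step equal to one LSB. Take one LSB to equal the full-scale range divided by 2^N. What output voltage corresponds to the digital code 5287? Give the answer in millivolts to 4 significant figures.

469.9 mV

Range = 0.86 − (-0.24) = 1.1 V. LSB = 1.1 V / 2^13.
V_out = V_min + code × LSB = -0.24 V + 5287 × 1.1 V / 8192
      = -0.24 + 0.709924 = 0.469924 V.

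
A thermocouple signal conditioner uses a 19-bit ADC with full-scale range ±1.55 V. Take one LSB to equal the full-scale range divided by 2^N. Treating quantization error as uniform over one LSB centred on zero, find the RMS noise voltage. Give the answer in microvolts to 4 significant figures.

1.707 µV

Full-scale range = 1.55 V − (-1.55 V) = 3.1 V.
One LSB is 3.1 V / 524288 = 5.91278 µV.
For a uniform distribution on [−LSB/2, +LSB/2], V_rms = LSB/√12 = 5.91278 µV/3.4641 = 1.707 µV.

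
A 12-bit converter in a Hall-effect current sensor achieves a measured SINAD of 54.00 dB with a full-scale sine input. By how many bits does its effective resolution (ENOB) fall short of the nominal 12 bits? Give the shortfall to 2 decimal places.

3.32 bits

N_eff = (54.00 − 1.76)/6.02 = 8.6777 bits.
12 − 8.6777 = 3.32 bits below nominal.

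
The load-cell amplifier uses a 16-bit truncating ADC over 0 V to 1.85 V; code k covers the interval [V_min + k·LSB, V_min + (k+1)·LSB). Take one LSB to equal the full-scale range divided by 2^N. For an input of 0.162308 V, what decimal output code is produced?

Range is 1.85 V. LSB = 1.85 V / 2^16 ≈ 28.23 µV.
V_in − V_min = 0.162308 − (0) = 0.162308 V.
Divide by LSB: 0.162308 × 65536/1.85 = 5749.7390.
Truncating gives code 5749.

5749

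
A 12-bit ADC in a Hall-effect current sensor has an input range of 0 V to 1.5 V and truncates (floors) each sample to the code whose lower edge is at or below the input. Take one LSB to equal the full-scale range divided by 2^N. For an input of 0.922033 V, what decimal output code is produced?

2517

Span = 1.5 V. LSB = 1.5 V / 2^12 ≈ 366.2 µV.
V_in − V_min = 0.922033 − (0) = 0.922033 V.
Divide by LSB: 0.922033 × 4096/1.5 = 2517.7648.
Truncating gives code 2517.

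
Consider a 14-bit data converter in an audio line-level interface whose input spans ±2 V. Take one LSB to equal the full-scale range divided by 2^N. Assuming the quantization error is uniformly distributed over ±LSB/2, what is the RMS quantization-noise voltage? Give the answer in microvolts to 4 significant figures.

70.48 µV

The full-scale span is 2 − (-2) = 4 V.
Step size = 4/16384 V = 244.141 µV.
σ_q = LSB/√12 = 244.141 µV/3.4641 = 70.48 µV.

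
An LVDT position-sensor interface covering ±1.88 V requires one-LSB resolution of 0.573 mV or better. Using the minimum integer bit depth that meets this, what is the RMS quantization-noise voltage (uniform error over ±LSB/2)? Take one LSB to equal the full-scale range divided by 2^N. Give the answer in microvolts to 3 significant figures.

132 µV

Span: 1.88 V − (-1.88 V) = 3.76 V.
Need 2^N ≥ 3.76 V / 0.573 mV = 6562 → N_min = 13.
LSB = 3.76 V ÷ 2^13 = 3.76/8192 V = 458.98 µV.
σ_q = LSB/√12 = 458.98 µV/3.4641 = 132 µV.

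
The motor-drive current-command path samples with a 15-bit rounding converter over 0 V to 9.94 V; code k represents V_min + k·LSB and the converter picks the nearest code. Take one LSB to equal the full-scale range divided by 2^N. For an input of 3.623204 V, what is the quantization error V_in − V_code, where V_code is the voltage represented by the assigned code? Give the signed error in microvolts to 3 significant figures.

Range is 9.94 V. LSB = 9.94 V / 2^15 ≈ 303.3 µV.
(3.623204 − (0)) / LSB = 3.623204 × 32768/9.94 = 11944.1799. Nearest integer: k = 11944.
Reconstructed level: 0 + 11944 × 9.94/32768 V = 3.6231494141 V.
e = 3.623204 − (3.6231494141) = +54.6 µV.

+54.6 µV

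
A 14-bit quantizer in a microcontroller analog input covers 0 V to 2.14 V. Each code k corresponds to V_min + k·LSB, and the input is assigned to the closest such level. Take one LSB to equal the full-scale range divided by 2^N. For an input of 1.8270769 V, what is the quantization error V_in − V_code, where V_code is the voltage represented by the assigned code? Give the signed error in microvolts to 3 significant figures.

+31.0 µV

Range is 2.14 V. LSB = 2.14 V / 2^14 ≈ 130.6 µV.
(1.8270769 − (0)) / LSB = 1.8270769 × 16384/2.14 = 13988.2374. Nearest integer: k = 13988.
V_code = 0 + (13988/16384) × 2.14 = 1.8270458984 V.
e = 1.8270769 − (1.8270458984) = +31.0 µV.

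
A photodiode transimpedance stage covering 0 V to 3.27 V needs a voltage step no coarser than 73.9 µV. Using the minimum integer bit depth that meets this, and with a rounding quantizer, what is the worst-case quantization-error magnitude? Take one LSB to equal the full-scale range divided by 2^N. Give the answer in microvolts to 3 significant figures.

24.9 µV

Span = 3.27 V.
Levels needed ≥ 3.27/73.9 µV = 44250. 2^16 = 65536 suffices, so N_min = 16.
One LSB is 3.27 V / 65536 = 49.896 µV.
Half an LSB is 24.9 µV.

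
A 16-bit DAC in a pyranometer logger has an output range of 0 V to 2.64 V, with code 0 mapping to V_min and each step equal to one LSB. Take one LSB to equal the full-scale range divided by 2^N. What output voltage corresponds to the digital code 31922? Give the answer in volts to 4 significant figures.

V_FS = 2.64 V. LSB = 2.64 V / 2^16.
Output = V_min + (31922/65536) × range = 0 + 0.487091 × 2.64 V
      = 0 + 1.28592 = 1.28592 V.

1.286 V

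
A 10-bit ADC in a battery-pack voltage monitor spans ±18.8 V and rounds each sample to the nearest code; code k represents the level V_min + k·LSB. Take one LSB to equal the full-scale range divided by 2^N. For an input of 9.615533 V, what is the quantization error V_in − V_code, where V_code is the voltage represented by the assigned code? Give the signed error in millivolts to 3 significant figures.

−4.78 mV

Full-scale range = 18.8 V − (-18.8 V) = 37.6 V. LSB = 37.6 V / 2^10 ≈ 36.72 mV.
Position in LSBs: (9.615533 − (-18.8)) × 1024/37.6 = 773.8698; rounding gives k = 774.
V_code = V_min + k × range/2^10 = -18.8 + 774 × 37.6/1024 = 9.620312500 V.
e = 9.615533 − (9.620312500) = −4.78 mV.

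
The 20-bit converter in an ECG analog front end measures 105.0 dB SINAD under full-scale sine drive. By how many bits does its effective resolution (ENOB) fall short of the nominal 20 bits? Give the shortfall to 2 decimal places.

2.85 bits

N_eff = (105.0 − 1.76)/6.02 = 17.1495 bits.
20 − 17.1495 = 2.85 bits below nominal.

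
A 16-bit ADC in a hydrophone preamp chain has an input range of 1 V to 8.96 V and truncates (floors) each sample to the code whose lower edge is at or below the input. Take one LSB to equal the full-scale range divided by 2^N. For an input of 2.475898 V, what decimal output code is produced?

12151

The full-scale span is 8.96 − (1) = 7.96 V. LSB = 7.96 V / 2^16 ≈ 121.5 µV.
code = ⌊(V_in − V_min)/LSB⌋ = ⌊(V_in − V_min) × 2^16 / range⌋
     = ⌊(2.475898 − (1)) × 65536 / 7.96⌋ = ⌊1.475898 × 65536/7.96⌋
     = ⌊12151.313⌋ = 12151.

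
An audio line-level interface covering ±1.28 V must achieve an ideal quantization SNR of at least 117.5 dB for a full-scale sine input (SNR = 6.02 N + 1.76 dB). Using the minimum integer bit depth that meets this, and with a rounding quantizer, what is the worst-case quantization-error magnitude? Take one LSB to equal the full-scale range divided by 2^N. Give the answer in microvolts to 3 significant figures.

1.22 µV

Span: 1.28 V − (-1.28 V) = 2.56 V.
Required N = ⌈(117.5 − 1.76)/6.02⌉ = ⌈19.226⌉ = 20.
One LSB is 2.56 V / 1048576 = 2.4414 µV.
|e|_max = LSB/2 = 1.22 µV.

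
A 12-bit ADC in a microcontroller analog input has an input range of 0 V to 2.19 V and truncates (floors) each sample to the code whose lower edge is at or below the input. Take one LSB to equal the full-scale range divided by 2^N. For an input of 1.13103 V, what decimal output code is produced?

Span = 2.19 V. LSB = 2.19 V / 2^12 ≈ 0.5347 mV.
(V_in − V_min) × 2^12/range = (1.13103 − (0)) × 4096/2.19 = 2115.388.
Floor → code = 2115.

2115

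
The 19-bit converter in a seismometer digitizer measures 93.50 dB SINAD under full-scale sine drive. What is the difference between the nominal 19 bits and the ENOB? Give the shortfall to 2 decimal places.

ENOB = (SINAD − 1.76)/6.02 = (93.50 − 1.76)/6.02 = 15.2392 bits.
Shortfall = 19 − 15.2392 = 3.7608 bits.

3.76 bits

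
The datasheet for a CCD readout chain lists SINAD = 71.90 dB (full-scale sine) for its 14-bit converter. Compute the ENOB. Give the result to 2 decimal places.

11.65 bits

(71.90 − 1.76) / 6.02 = 70.14/6.02 = 11.6512 effective bits.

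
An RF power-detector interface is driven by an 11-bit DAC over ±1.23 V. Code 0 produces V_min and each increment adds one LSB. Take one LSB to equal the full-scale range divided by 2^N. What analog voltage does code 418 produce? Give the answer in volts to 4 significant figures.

The full-scale span is 1.23 − (-1.23) = 2.46 V. LSB = 2.46 V / 2^11.
V_out = V_min + code × LSB = -1.23 V + 418 × 2.46 V / 2048
      = -1.23 + 0.502090 = -0.727910 V.

-0.7279 V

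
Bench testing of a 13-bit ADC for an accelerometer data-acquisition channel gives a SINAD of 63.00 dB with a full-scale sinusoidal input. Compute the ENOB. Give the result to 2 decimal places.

10.17 bits

(63.00 − 1.76) / 6.02 = 61.24/6.02 = 10.1728 effective bits.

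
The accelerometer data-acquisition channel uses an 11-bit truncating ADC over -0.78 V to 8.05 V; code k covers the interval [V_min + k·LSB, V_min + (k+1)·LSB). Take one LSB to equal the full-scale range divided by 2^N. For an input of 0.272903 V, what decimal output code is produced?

244

Range = 8.05 − (-0.78) = 8.83 V. LSB = 8.83 V / 2^11 ≈ 4.312 mV.
V_in − V_min = 0.272903 − (-0.78) = 1.052903 V.
Divide by LSB: 1.052903 × 2048/8.83 = 244.2067.
Truncating gives code 244.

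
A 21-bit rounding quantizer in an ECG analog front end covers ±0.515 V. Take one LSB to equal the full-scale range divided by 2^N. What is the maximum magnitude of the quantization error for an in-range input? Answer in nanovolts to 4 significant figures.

245.6 nV

Full-scale range = 0.515 V − (-0.515 V) = 1.03 V.
Step size = 1.03/2097152 V = 491.142 nV.
A rounding quantizer has |error| ≤ LSB/2 = 245.6 nV.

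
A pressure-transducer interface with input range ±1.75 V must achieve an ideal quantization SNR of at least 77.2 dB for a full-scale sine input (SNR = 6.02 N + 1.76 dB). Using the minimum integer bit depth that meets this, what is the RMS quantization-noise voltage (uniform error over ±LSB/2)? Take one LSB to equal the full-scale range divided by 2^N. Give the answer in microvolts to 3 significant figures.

123 µV

Full-scale range = 1.75 V − (-1.75 V) = 3.5 V.
Solving 6.02 N ≥ 77.2 − 1.76: N ≥ 12.532. Round up → N = 13.
LSB = 3.5 V ÷ 2^13 = 3.5/8192 V = 427.25 µV.
RMS noise = LSB/√12 = 123 µV.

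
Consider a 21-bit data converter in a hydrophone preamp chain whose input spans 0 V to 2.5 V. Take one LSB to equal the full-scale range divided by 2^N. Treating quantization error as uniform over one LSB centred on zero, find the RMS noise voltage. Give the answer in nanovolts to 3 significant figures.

Span = 2.5 V.
LSB = 2.5 V ÷ 2^21 = 2.5/2097152 V = 1.1921 µV.
For a uniform distribution on [−LSB/2, +LSB/2], V_rms = LSB/√12 = 1.1921 µV/3.4641 = 344 nV.

344 nV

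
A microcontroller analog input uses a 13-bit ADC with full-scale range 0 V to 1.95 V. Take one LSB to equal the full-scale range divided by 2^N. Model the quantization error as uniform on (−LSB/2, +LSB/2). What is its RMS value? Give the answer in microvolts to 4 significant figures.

68.72 µV

Range is 1.95 V.
LSB = 1.95 V / 2^13 = 238.037 µV.
V_rms = LSB/√12 = 238.037 µV / √12 = 68.72 µV.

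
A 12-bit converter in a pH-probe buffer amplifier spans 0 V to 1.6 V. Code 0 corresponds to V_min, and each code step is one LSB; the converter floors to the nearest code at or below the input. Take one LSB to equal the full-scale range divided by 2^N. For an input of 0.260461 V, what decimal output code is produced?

Span = 1.6 V. LSB = 1.6 V / 2^12 ≈ 390.6 µV.
(V_in − V_min) × 2^12/range = (0.260461 − (0)) × 4096/1.6 = 666.780.
Floor → code = 666.

666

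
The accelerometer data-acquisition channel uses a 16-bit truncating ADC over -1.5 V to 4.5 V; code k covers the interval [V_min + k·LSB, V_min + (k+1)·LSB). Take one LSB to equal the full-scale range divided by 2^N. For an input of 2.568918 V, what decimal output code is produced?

Full-scale range = 4.5 V − (-1.5 V) = 6 V. LSB = 6 V / 2^16 ≈ 91.55 µV.
(V_in − V_min) × 2^16/range = (2.568918 − (-1.5)) × 65536/6 = 44443.435.
Floor → code = 44443.

44443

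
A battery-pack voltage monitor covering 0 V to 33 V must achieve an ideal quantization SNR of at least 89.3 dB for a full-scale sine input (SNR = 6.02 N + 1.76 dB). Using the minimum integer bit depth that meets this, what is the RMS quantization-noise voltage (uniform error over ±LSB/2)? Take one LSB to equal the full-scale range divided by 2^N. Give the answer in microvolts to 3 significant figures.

291 µV

Span = 33 V.
N ≥ (89.3 − 1.76)/6.02 = 14.542 → N_min = 15.
LSB = 33 V ÷ 2^15 = 33/32768 V = 1.0071 mV.
σ_q = LSB/√12 = 1.0071 mV/3.4641 = 291 µV.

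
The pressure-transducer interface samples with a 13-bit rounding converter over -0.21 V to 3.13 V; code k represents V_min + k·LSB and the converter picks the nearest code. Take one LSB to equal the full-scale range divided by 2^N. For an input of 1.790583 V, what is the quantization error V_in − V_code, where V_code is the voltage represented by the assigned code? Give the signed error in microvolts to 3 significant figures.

−73.7 µV

The full-scale span is 3.13 − (-0.21) = 3.34 V. LSB = 3.34 V / 2^13 ≈ 407.7 µV.
(V_in − V_min)/LSB = (1.790583 − (-0.21)) × 8192/3.34 = 4906.8191 → nearest code k = 4907.
V_code = -0.21 + (4907/8192) × 3.34 = 1.790656738 V.
V_in − V_code = 1.790583 − (1.790656738) = −73.7 µV.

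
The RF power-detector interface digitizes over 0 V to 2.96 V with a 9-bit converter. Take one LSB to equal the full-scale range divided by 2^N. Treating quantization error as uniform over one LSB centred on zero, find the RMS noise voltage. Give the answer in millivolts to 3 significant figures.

Range is 2.96 V.
LSB = 2.96 V / 2^9 = 5.7813 mV.
σ_q = LSB/√12 = 5.7813 mV/3.4641 = 1.67 mV.

1.67 mV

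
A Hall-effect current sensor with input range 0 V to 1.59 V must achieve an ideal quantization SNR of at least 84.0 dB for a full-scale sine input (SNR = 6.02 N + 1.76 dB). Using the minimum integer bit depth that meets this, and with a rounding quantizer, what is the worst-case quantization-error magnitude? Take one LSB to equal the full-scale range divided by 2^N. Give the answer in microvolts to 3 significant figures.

Span = 1.59 V.
Solving 6.02 N ≥ 84.0 − 1.76: N ≥ 13.661. Round up → N = 14.
Step size = 1.59/16384 V = 97.046 µV.
|e|_max = LSB/2 = 48.5 µV.

48.5 µV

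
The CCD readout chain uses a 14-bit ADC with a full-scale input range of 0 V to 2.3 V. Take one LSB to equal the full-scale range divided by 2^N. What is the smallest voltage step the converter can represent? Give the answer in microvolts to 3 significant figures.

V_FS = 2.3 V.
There are 2^14 = 16384 steps.
LSB = 2.3 V / 2^14 = 140 µV.

140 µV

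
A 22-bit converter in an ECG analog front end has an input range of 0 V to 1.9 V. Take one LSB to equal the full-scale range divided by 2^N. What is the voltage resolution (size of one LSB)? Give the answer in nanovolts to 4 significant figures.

Range is 1.9 V.
2^22 = 4194304 levels.
LSB = 1.9 V ÷ 2^22 = 1.9/4194304 V = 453.0 nV.

453.0 nV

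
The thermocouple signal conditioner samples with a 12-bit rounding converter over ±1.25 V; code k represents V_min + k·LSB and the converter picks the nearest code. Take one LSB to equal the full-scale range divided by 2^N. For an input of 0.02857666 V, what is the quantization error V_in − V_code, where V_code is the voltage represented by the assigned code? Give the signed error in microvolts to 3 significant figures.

−110 µV

The full-scale span is 1.25 − (-1.25) = 2.5 V. LSB = 2.5 V / 2^12 ≈ 0.6104 mV.
(0.02857666 − (-1.25)) / LSB = 1.27857666 × 4096/2.5 = 2094.8200. Nearest integer: k = 2095.
V_code = -1.25 + (2095/4096) × 2.5 = 0.02868652344 V.
e = 0.02857666 − (0.02868652344) = −110 µV.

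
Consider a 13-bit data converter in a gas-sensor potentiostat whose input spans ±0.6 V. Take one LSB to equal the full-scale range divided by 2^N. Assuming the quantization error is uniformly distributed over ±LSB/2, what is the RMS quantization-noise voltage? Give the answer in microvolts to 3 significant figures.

42.3 µV

Span: 0.6 V − (-0.6 V) = 1.2 V.
Step size = 1.2/8192 V = 146.48 µV.
For a uniform distribution on [−LSB/2, +LSB/2], V_rms = LSB/√12 = 146.48 µV/3.4641 = 42.3 µV.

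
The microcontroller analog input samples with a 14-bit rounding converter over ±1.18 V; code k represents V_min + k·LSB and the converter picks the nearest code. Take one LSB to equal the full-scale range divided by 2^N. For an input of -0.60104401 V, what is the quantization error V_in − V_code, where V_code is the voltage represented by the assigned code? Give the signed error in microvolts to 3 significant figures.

+47.3 µV

Span: 1.18 V − (-1.18 V) = 2.36 V. LSB = 2.36 V / 2^14 ≈ 144.0 µV.
(-0.60104401 − (-1.18)) / LSB = 0.57895599 × 16384/2.36 = 4019.3284. Nearest integer: k = 4019.
Reconstructed level: -1.18 + 4019 × 2.36/16384 V = -0.60109130859 V.
Error = V_in − V_code = -0.60104401 − (-0.60109130859) = +47.3 µV.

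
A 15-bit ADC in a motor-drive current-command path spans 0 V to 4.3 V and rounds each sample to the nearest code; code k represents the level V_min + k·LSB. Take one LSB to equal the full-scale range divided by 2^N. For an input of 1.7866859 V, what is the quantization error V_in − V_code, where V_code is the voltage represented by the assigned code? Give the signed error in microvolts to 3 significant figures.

Full-scale range = 4.3 V. LSB = 4.3 V / 2^15 ≈ 131.2 µV.
(1.7866859 − (0)) / LSB = 1.7866859 × 32768/4.3 = 13615.3776. Nearest integer: k = 13615.
V_code = 0 + (13615/32768) × 4.3 = 1.7866363525 V.
e = 1.7866859 − (1.7866363525) = +49.5 µV.

+49.5 µV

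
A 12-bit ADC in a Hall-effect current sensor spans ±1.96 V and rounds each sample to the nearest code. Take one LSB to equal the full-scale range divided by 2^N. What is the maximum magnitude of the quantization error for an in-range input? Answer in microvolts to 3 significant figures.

479 µV

The full-scale span is 1.96 − (-1.96) = 3.92 V.
Step size = 3.92/4096 V = 0.95703 mV.
Worst-case error for round-to-nearest is half an LSB: 479 µV.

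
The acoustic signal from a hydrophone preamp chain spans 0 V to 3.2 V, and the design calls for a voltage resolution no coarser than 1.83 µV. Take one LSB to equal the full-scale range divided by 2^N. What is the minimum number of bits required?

Full-scale range = 3.2 V.
Levels needed ≥ 3.2/1.83 µV = 1.749e6. 2^21 = 2097152 suffices, so N_min = 21.

21 bits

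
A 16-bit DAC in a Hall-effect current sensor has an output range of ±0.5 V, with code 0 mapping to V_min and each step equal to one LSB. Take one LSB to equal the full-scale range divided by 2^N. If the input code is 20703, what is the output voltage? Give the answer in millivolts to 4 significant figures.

Span: 0.5 V − (-0.5 V) = 1 V. LSB = 1 V / 2^16.
Output = V_min + (20703/65536) × range = -0.5 + 0.315903 × 1 V
      = -0.5 V + 0.315903 V = -0.184097 V.

-184.1 mV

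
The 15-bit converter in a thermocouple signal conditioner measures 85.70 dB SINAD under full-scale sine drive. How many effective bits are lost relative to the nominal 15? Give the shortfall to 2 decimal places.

N_eff = (85.70 − 1.76)/6.02 = 13.9435 bits.
15 − 13.9435 = 1.06 bits below nominal.

1.06 bits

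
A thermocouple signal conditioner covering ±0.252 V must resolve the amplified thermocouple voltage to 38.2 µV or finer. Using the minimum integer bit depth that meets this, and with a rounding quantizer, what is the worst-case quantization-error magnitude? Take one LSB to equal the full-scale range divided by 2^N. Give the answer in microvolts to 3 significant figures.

The full-scale span is 0.252 − (-0.252) = 0.504 V.
Required number of levels: 0.504/38.2 µV = 13194; smallest N with 2^N ≥ that is 14.
One LSB is 0.504 V / 16384 = 30.762 µV.
Max error for round-to-nearest is LSB/2 = 15.4 µV.

15.4 µV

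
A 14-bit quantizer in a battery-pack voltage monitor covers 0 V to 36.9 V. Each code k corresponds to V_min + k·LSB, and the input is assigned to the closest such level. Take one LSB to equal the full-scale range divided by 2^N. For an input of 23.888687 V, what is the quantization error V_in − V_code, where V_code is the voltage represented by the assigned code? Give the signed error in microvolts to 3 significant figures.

V_FS = 36.9 V. LSB = 36.9 V / 2^14 ≈ 2.252 mV.
Position in LSBs: (23.888687 − (0)) × 16384/36.9 = 10606.8360; rounding gives k = 10607.
Reconstructed level: 0 + 10607 × 36.9/16384 V = 23.889056396 V.
e = 23.888687 − (23.889056396) = −369 µV.

−369 µV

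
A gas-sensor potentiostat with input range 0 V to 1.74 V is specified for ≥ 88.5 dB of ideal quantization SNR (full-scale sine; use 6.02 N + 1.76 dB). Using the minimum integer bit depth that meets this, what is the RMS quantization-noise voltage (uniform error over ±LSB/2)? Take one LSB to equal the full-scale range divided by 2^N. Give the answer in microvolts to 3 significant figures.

15.3 µV

V_FS = 1.74 V.
Solving 6.02 N ≥ 88.5 − 1.76: N ≥ 14.409. Round up → N = 15.
One LSB is 1.74 V / 32768 = 53.101 µV.
V_rms = LSB/√12 = 15.3 µV.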